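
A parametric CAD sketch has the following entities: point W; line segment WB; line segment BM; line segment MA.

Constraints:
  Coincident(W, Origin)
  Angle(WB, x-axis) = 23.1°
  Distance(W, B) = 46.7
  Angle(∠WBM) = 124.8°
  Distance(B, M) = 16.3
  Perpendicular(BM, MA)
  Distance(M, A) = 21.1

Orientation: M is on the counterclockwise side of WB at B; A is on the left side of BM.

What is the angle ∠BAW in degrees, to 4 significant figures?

74.19°

W is at the origin; WB runs at 23.1° with length 46.7, so B = 46.7·(cos 23.1°, sin 23.1°) = (42.96, 18.32). ∠WBM = 124.8°, so BM runs at 23.1° + (180° − 124.8°) = 78.30° from the x-axis; with |BM| = 16.3, M = B + 16.3·(cos 78.30°, sin 78.30°) = (46.26, 34.28). BM ⟂ MA; with |MA| = 21.1 on the left of BM, A = M + 21.1·(-0.9792, 0.2028) = (25.60, 38.56). Then cos ∠BAW = AB·AW / (|AB||AW|), giving 74.19°.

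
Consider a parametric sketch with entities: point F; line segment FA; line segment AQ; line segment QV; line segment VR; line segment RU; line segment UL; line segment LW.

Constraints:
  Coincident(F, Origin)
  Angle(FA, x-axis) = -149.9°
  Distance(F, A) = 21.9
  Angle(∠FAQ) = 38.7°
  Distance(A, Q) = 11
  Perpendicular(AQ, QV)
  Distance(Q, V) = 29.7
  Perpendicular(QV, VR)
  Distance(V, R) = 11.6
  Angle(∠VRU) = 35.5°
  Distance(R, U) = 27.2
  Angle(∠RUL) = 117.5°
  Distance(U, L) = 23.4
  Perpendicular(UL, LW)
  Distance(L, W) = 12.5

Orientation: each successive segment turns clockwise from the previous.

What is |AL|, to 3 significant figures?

49.0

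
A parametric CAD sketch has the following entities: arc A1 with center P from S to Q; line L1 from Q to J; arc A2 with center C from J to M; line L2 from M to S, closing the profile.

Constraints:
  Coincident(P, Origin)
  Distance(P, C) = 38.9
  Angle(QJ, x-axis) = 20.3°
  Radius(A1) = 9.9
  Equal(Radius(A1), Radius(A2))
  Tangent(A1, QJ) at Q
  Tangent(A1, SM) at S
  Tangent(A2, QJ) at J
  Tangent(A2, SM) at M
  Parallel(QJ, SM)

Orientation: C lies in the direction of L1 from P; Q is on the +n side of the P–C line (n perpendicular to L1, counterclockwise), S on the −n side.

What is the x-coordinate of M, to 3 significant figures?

39.9

Tangency of A1 to both parallel lines with radius 9.9 puts Q and S at P ± 9.9·n: Q = (-3.43, 9.29), S = (3.43, -9.29). Equal radii place J and M the same way about C: J = C + 9.9·n = (33.0, 22.8), M = C − 9.9·n = (39.9, 4.21). So M.x = 39.9.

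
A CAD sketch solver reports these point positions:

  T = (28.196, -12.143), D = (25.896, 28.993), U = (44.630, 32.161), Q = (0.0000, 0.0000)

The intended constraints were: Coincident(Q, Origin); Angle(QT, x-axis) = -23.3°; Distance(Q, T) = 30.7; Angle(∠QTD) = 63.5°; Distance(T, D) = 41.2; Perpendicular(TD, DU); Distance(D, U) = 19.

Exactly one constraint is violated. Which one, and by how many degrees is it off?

Perpendicular(TD, DU) — off by 6.40°.

Q = (0.00, 0.00) ✓; QT at -23.30° ✓; |QT| = 30.70 ✓; ∠QTD = 63.50° ✓; |TD| = 41.20 ✓; ∠(TD, DU) = 83.60° ✗; |DU| = 19.00 ✓.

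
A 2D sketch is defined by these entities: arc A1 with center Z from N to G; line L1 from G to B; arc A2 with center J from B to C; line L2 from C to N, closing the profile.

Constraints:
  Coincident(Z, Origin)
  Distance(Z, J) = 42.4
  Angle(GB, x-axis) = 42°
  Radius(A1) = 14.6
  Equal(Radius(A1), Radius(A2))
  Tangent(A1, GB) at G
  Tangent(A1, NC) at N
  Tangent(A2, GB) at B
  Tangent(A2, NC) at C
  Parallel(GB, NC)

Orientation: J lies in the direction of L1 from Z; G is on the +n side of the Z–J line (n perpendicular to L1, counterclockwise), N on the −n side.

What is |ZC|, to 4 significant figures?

44.84

Tangency of A1 to both parallel lines with radius 14.6 puts G and N at Z ± 14.6·n: G = (-9.769, 10.85), N = (9.769, -10.85). Equal radii place B and C the same way about J: B = J + 14.6·n = (21.74, 39.22), C = J − 14.6·n = (41.28, 17.52). Then |ZC| = |C − Z| = 44.84.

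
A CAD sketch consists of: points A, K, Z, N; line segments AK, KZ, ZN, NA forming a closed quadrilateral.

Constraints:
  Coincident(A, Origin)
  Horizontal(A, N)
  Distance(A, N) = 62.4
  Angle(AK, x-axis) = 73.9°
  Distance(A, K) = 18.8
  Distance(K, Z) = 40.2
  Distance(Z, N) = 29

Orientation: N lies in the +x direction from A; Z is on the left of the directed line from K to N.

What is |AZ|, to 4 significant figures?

50.72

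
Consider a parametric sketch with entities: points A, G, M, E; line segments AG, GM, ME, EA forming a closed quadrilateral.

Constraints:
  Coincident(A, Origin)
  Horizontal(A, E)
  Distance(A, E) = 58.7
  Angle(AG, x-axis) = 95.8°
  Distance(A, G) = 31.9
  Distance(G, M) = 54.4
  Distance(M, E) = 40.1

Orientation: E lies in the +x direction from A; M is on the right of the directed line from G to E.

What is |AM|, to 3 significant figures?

27.5

Checks: |GM| = 54.40 ✓; |ME| = 40.10 ✓.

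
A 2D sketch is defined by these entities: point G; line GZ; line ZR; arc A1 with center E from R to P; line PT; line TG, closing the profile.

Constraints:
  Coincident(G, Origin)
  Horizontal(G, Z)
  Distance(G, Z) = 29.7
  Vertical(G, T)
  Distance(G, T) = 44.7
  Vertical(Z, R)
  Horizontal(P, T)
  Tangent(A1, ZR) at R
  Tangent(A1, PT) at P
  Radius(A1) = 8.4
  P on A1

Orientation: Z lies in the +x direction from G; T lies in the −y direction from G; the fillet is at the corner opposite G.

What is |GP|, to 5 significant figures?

49.515

G is at the origin; G and Z share the same y with |GZ| = 29.7 and Z on the +x side, so Z = (29.700, 0.0000). GT is vertical with |GT| = 44.7 and T on the −y side, so T = (0.0000, -44.700). The virtual corner opposite G is at (29.700, -44.700). A1 meets ZR tangentially, so ER is at right angles to ZR and since A1 is tangent to PT there, EP ⟂ PT, with radius 8.4, so the center E sits 8.4 in from both sides at E = (21.300, -36.300). That places the tangent points at R = (29.700, -36.300) on ZR and P = (21.300, -44.700) on PT. Then |GP| = |P − G| = 49.515.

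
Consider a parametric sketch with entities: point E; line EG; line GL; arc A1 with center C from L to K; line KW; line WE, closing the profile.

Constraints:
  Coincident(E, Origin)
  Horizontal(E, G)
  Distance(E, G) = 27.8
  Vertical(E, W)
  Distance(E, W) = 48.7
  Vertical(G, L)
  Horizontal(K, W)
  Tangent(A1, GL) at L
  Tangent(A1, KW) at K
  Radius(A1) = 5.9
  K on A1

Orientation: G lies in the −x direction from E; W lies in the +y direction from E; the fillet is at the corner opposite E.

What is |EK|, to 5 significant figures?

53.398

The virtual corner opposite E is at (-27.800, 48.700). Since A1 is tangent to GL there, CL ⟂ GL and A1 meets KW tangentially, so CK is at right angles to KW, with radius 5.9, so the center C sits 5.9 in from both sides at C = (-21.900, 42.800). That places the tangent points at L = (-27.800, 42.800) on GL and K = (-21.900, 48.700) on KW. Then |EK| = |K − E| = 53.398.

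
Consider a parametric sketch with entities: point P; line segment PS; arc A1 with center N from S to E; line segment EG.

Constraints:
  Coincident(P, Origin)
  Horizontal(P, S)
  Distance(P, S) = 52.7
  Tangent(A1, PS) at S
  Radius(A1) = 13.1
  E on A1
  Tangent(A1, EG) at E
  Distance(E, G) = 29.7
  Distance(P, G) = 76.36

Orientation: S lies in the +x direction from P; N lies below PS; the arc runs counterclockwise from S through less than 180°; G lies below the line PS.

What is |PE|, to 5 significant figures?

48.013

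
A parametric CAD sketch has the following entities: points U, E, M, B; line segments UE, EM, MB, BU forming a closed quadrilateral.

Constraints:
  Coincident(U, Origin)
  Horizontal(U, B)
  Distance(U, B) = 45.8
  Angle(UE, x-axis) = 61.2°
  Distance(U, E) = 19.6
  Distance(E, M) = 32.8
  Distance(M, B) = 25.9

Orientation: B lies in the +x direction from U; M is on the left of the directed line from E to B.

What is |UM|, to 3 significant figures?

48.4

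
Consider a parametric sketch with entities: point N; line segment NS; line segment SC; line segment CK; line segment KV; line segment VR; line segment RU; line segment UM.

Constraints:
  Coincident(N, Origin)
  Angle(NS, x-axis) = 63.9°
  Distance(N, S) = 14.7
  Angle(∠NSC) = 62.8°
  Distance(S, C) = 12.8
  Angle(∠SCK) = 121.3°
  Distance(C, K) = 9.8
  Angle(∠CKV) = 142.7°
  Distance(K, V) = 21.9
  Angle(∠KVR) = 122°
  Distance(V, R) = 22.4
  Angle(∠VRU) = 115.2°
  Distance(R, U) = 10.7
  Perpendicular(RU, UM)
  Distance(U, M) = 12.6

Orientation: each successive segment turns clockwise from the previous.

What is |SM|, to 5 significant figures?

23.971

N is at the origin; NS runs at 63.9° with length 14.7, so S = (6.4671, 13.201). ∠NSC = 62.8° gives SC at -53.300° from the x-axis; with |SC| = 12.8, C = (14.117, 2.9383). ∠SCK = 121.3° gives CK at -112.00° from the x-axis; with |CK| = 9.8, K = (10.446, -6.1481). ∠CKV = 142.7° gives KV at -149.30° from the x-axis; with |KV| = 21.9, V = (-8.3852, -17.329). ∠KVR = 122.0° gives VR at 152.70° from the x-axis; with |VR| = 22.4, R = (-28.290, -7.0553). ∠VRU = 115.2° gives RU at 87.900° from the x-axis; with |RU| = 10.7, U = (-27.898, 3.6375). RU ⟂ UM, so UM runs at -2.1000°; with |UM| = 12.6, M = (-15.307, 3.1758). Then |SM| = |M − S| = 23.971.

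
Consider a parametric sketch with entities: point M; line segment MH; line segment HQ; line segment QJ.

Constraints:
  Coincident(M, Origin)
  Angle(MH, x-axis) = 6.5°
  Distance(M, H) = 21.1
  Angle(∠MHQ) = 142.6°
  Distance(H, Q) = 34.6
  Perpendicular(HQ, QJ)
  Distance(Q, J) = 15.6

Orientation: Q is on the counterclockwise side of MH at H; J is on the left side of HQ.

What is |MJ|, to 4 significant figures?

51.44

M is at the origin; MH runs at 6.5° with length 21.1, so H = 21.1·(cos 6.5°, sin 6.5°) = (20.96, 2.389). ∠MHQ = 142.6°, so HQ runs at 6.5° + (180° − 142.6°) = 43.90° from the x-axis; with |HQ| = 34.6, Q = H + 34.6·(cos 43.90°, sin 43.90°) = (45.90, 26.38). The perpendicularity gives QJ at right angles to HQ; with |QJ| = 15.6 on the left of HQ, J = Q + 15.6·(-0.6934, 0.7206) = (35.08, 37.62). Then |MJ| = |J − M| = 51.44.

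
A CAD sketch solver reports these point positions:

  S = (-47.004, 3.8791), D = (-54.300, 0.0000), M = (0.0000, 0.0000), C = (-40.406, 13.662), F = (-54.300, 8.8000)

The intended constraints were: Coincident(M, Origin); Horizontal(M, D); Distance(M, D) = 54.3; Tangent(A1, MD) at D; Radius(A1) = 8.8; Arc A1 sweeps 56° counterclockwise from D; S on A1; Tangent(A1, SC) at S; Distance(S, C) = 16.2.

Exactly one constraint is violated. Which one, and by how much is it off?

Distance(S, C) = 16.2 — off by 4.40.

M = (0.00, 0.00) ✓; M.y = 0.00, D.y = 0.00 ✓; |MD| = 54.30 ✓; ∠(FD, DM) = 90.00° ✓; |FD| = 8.800 ✓; bearing(F→S) − bearing(F→D) = 56.00° ✓; |FS| = 8.800 ✓; ∠(FS, SC) = 90.00° ✓; |SC| = 11.80 ✗.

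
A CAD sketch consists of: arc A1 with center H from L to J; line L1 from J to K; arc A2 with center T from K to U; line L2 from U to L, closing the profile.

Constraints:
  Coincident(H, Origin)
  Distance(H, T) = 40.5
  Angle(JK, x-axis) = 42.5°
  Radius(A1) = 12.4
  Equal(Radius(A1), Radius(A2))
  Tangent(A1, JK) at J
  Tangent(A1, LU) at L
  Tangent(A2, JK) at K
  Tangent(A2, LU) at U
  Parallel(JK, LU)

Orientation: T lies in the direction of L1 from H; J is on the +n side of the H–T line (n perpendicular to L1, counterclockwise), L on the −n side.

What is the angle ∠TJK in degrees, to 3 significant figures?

17.0°

The slot axis is L1's direction at 42.5°, so u = (cos 42.5°, sin 42.5°) = (0.737, 0.676) and n = (−sin 42.5°, cos 42.5°) = (-0.676, 0.737). H is at the origin and T lies 40.5 along u from H, so T = 40.5·u = (29.9, 27.4). Tangency of A1 to both parallel lines with radius 12.4 puts J and L at H ± 12.4·n: J = (-8.38, 9.14), L = (8.38, -9.14). Equal radii place K and U the same way about T: K = T + 12.4·n = (21.5, 36.5), U = T − 12.4·n = (38.2, 18.2). Then cos ∠TJK = JT·JK / (|JT||JK|), giving 17.0°.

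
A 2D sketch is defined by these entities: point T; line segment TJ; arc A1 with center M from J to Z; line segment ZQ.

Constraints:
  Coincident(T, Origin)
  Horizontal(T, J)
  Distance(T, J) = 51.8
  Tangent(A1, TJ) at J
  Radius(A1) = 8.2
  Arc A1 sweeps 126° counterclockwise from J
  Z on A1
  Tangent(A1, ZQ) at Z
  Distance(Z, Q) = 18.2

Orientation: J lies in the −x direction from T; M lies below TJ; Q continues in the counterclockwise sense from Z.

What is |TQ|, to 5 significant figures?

55.213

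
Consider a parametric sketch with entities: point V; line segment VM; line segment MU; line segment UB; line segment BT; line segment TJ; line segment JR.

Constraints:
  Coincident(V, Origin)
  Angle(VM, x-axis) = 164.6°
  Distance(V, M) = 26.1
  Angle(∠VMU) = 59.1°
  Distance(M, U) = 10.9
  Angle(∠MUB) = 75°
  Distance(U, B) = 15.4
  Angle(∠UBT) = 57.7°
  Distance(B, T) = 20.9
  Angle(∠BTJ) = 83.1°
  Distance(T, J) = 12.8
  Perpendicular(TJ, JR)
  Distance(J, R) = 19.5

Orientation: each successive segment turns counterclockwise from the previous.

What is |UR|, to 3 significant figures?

8.64

V is at the origin; VM runs at 164.6° with length 26.1, so M = (-25.2, 6.93). ∠VMU = 59.1° gives MU at -74.5° from the x-axis; with |MU| = 10.9, U = (-22.2, -3.57). ∠MUB = 75.0° gives UB at 30.5° from the x-axis; with |UB| = 15.4, B = (-8.98, 4.24). ∠UBT = 57.7° gives BT at 153° from the x-axis; with |BT| = 20.9, T = (-27.6, 13.8). ∠BTJ = 83.1° gives TJ at -110° from the x-axis; with |TJ| = 12.8, J = (-32.0, 1.79). TJ is perpendicular to JR, so JR runs at -20.3°; with |JR| = 19.5, R = (-13.7, -4.97). Then |UR| = |R − U| = 8.64.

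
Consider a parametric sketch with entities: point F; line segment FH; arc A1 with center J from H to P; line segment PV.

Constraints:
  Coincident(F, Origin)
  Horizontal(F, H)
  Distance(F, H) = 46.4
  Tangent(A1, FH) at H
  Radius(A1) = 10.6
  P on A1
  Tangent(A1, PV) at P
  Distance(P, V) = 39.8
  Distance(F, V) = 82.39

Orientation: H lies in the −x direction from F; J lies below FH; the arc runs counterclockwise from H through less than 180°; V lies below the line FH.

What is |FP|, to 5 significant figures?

56.926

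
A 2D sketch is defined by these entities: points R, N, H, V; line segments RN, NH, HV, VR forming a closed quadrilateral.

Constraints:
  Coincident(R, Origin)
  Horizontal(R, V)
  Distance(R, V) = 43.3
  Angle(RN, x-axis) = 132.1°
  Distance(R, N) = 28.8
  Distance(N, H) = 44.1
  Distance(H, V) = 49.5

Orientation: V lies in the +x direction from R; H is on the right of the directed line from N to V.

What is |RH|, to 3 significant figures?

19.4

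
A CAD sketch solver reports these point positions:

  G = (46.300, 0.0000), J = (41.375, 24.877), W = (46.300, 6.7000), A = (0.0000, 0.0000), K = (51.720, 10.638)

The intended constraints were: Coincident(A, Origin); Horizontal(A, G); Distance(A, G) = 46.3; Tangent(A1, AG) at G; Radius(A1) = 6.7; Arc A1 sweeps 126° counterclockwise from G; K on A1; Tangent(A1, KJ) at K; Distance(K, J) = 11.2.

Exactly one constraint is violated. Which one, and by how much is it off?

Distance(K, J) = 11.2 — off by 6.40.

A = (0.00, 0.00) ✓; A.y = 0.00, G.y = 0.00 ✓; |AG| = 46.30 ✓; ∠(WG, GA) = 90.00° ✓; |WG| = 6.700 ✓; bearing(W→K) − bearing(W→G) = 126.0° ✓; |WK| = 6.700 ✓; ∠(WK, KJ) = 90.00° ✓; |KJ| = 17.60 ✗.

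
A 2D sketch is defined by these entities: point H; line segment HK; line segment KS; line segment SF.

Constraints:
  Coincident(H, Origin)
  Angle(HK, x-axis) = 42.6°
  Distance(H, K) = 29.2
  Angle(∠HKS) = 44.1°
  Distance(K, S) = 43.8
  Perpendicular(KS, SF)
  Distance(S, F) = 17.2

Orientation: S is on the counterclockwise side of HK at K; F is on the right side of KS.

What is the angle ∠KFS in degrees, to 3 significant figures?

68.6°

∠HKS = 44.1°, so KS runs at 42.6° + (180° − 44.1°) = 178° from the x-axis; with |KS| = 43.8, S = K + 43.8·(cos 178°, sin 178°) = (-22.3, 20.9). KS ⟂ SF; with |SF| = 17.2 on the right of KS, F = S + 17.2·(0.0262, 1.00) = (-21.8, 38.1). Then cos ∠KFS = FK·FS / (|FK||FS|), giving 68.6°.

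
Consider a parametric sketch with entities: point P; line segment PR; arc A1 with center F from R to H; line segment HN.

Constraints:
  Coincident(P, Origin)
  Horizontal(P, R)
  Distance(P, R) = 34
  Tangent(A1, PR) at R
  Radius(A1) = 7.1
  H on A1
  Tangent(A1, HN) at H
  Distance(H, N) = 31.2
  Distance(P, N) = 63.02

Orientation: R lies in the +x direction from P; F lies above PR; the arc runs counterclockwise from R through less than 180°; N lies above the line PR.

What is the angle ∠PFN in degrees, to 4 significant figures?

141.6°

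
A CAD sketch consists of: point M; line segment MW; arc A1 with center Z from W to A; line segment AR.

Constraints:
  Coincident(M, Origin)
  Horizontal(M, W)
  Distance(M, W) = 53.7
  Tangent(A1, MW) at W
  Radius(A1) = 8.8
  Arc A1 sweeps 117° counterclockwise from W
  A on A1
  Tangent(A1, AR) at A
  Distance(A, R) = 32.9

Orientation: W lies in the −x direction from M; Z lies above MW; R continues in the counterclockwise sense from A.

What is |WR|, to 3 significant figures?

42.7

M is at the origin; MW is horizontal with |MW| = 53.7 and W on the −x side, so W = (-53.7, 0.00). The tangent condition forces ZW to be normal to MW, so Z = W + (0, 8.8) = (-53.7, 8.80). On A1, W sits at bearing -90° from Z; a 117° counterclockwise sweep puts A at bearing 27°, so A = Z + 8.8·(cos 27°, sin 27°) = (-45.9, 12.8). Since A1 is tangent to AR there, ZA ⟂ AR, so AR runs along (−sin 27°, cos 27°); with |AR| = 32.9, R = (-60.8, 42.1). Then |WR| = |R − W| = 42.7.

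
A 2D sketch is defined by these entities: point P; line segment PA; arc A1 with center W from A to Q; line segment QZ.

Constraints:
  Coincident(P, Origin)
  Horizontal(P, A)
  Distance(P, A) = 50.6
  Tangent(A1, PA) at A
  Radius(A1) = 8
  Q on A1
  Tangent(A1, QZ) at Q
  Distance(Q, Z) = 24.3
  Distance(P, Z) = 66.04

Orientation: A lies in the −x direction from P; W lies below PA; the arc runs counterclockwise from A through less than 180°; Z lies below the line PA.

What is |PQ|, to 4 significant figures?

59.19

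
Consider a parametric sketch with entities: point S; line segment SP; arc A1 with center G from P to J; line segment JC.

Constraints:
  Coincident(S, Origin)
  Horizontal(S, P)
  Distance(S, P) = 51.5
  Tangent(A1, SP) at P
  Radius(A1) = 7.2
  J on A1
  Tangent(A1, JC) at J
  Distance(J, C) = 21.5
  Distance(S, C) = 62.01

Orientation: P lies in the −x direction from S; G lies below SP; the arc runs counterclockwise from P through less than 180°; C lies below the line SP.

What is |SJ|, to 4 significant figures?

59.19

S is at the origin; SP is horizontal with |SP| = 51.5 and P on the −x side, so P = (-51.50, 0.000). Tangency of A1 to SP means the radius GP is perpendicular to SP, so G = P + (0, -7.2) = (-51.50, -7.200). Since GJ ⟂ JC (tangency), |GC| = √(7.2² + 21.5²) = 22.67 regardless of where J sits on A1. So C lies on both circle(S, 62.01) and circle(G, 22.67); the below-SP intersection is C = (-54.44, -29.68). J is the foot of the tangent from C: J = (-58.57, -8.580).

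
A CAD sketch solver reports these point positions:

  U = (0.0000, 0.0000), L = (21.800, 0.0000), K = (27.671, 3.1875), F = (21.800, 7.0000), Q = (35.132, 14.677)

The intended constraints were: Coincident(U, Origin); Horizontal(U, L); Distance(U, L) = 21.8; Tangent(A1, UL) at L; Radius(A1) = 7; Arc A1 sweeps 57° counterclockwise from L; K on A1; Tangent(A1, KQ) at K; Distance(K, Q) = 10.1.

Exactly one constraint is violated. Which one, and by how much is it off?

Distance(K, Q) = 10.1 — off by 3.60.

U = (0.00, 0.00) ✓; U.y = 0.00, L.y = 0.00 ✓; |UL| = 21.80 ✓; ∠(FL, LU) = 90.00° ✓; |FL| = 7.000 ✓; bearing(F→K) − bearing(F→L) = 57.00° ✓; |FK| = 7.000 ✓; ∠(FK, KQ) = 90.00° ✓; |KQ| = 13.70 ✗.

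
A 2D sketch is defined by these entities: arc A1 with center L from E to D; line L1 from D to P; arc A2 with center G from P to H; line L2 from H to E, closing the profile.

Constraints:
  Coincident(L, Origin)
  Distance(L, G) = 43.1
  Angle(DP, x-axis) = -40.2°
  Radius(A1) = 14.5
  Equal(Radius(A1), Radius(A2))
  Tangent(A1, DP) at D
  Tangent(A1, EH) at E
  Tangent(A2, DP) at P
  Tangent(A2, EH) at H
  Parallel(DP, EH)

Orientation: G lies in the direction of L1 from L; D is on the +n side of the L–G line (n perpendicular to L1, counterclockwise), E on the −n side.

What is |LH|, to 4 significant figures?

45.47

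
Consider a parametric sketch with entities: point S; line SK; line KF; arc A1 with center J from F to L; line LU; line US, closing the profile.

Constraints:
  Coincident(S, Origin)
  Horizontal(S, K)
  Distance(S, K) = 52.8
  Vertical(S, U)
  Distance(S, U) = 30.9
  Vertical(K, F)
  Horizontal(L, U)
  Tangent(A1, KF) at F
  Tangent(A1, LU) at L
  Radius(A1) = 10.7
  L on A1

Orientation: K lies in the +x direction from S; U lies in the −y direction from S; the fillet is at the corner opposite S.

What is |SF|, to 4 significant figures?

56.53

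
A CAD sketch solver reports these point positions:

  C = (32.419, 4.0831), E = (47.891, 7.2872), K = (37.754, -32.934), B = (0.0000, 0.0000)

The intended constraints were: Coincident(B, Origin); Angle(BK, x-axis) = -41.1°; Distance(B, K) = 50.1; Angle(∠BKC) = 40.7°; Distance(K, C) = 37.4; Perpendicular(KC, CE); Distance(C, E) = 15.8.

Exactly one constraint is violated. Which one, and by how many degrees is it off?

Perpendicular(KC, CE) — off by 3.50°.

B = (0.00, 0.00) ✓; BK at -41.10° ✓; |BK| = 50.10 ✓; ∠BKC = 40.70° ✓; |KC| = 37.40 ✓; ∠(KC, CE) = 86.50° ✗; |CE| = 15.80 ✓.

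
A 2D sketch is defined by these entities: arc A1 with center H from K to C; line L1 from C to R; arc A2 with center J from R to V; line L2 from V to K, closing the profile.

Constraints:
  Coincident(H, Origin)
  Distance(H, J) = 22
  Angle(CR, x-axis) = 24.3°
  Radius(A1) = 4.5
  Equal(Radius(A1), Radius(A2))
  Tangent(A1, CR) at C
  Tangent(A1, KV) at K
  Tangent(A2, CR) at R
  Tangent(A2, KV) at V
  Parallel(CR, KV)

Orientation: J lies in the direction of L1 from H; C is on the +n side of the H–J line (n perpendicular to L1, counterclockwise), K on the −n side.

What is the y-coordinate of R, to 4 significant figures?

13.15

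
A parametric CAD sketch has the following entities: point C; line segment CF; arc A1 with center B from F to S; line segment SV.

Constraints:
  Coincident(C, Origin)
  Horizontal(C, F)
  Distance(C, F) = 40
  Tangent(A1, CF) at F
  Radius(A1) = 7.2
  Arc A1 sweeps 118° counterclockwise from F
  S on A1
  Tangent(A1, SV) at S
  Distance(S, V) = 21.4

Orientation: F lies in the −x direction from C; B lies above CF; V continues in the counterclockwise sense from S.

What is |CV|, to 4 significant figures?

52.70

C is at the origin; C and F share the same y with |CF| = 40.0 and F on the −x side, so F = (-40.00, 0.000). The tangent condition forces BF to be normal to CF, so B = F + (0, 7.2) = (-40.00, 7.200). On A1, F sits at bearing -90° from B; a 118° counterclockwise sweep puts S at bearing 28°, so S = B + 7.2·(cos 28°, sin 28°) = (-33.64, 10.58). The tangent condition forces BS to be normal to SV, so SV runs along (−sin 28°, cos 28°); with |SV| = 21.4, V = (-43.69, 29.48). Then |CV| = |V − C| = 52.70.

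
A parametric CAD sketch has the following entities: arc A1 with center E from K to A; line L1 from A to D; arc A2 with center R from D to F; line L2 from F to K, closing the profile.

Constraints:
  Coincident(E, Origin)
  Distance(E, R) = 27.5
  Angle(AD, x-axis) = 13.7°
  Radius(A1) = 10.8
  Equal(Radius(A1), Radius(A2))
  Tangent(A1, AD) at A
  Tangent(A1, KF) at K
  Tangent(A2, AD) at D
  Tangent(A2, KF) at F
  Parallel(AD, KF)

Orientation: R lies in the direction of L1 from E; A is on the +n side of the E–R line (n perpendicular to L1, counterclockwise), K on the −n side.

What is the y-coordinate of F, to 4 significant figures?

-3.980

The slot axis is L1's direction at 13.7°, so u = (cos 13.7°, sin 13.7°) = (0.9715, 0.2368) and n = (−sin 13.7°, cos 13.7°) = (-0.2368, 0.9715). E is at the origin and R lies 27.5 along u from E, so R = 27.5·u = (26.72, 6.513). Tangency of A1 to both parallel lines with radius 10.8 puts A and K at E ± 10.8·n: A = (-2.558, 10.49), K = (2.558, -10.49). Equal radii place D and F the same way about R: D = R + 10.8·n = (24.16, 17.01), F = R − 10.8·n = (29.28, -3.980). So F.y = -3.980.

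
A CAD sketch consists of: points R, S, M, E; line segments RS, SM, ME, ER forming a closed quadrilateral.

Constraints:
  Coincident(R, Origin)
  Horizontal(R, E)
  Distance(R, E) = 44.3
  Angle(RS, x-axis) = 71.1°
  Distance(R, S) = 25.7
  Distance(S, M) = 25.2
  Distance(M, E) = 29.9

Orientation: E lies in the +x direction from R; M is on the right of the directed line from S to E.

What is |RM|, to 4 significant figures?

14.40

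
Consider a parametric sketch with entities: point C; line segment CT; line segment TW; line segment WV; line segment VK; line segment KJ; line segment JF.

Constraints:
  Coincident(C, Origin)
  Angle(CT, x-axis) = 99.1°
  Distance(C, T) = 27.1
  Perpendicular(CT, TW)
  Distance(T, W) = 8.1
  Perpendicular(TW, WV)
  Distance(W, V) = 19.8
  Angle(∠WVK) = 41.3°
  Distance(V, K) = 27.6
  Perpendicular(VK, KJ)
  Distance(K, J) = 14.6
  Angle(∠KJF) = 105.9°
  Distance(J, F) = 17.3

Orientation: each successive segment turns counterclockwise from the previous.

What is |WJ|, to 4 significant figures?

12.82

C is at the origin; CT runs at 99.1° with length 27.1, so T = (-4.286, 26.76). The perpendicularity gives TW at right angles to CT, so TW runs at -170.9°; with |TW| = 8.1, W = (-12.28, 25.48). TW ⟂ WV, so WV runs at -80.90°; with |WV| = 19.8, V = (-9.153, 5.927). ∠WVK = 41.3° gives VK at 57.80° from the x-axis; with |VK| = 27.6, K = (5.555, 29.28). VK is perpendicular to KJ, so KJ runs at 147.8°; with |KJ| = 14.6, J = (-6.800, 37.06). Then |WJ| = |J − W| = 12.82.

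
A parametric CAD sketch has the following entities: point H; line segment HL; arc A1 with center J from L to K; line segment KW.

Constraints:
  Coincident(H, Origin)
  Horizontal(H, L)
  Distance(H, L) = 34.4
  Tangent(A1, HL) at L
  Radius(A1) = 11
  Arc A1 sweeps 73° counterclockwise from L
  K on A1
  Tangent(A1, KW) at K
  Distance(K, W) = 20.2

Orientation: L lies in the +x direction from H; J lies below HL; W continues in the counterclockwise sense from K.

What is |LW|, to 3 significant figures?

31.7

On A1, L sits at bearing 90° from J; a 73° counterclockwise sweep puts K at bearing 163°, so K = J + 11.0·(cos 163°, sin 163°) = (23.9, -7.78). Since A1 is tangent to KW there, JK ⟂ KW, so KW runs along (−sin 163°, cos 163°); with |KW| = 20.2, W = (18.0, -27.1). Then |LW| = |W − L| = 31.7.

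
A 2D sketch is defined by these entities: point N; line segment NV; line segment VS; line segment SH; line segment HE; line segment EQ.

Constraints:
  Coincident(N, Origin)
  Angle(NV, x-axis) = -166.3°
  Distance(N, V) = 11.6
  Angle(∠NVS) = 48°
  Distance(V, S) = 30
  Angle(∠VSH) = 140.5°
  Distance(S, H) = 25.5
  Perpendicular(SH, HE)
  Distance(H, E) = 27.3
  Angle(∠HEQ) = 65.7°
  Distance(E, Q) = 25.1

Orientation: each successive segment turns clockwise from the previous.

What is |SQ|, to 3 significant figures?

17.2

N is at the origin; NV runs at -166.3° with length 11.6, so V = (-11.3, -2.75). ∠NVS = 48.0° gives VS at 61.7° from the x-axis; with |VS| = 30.0, S = (2.95, 23.7). ∠VSH = 140.5° gives SH at 22.2° from the x-axis; with |SH| = 25.5, H = (26.6, 33.3). SH is perpendicular to HE, so HE runs at -67.8°; with |HE| = 27.3, E = (36.9, 8.03). ∠HEQ = 65.7° gives EQ at 178° from the x-axis; with |EQ| = 25.1, Q = (11.8, 8.95). Then |SQ| = |Q − S| = 17.2.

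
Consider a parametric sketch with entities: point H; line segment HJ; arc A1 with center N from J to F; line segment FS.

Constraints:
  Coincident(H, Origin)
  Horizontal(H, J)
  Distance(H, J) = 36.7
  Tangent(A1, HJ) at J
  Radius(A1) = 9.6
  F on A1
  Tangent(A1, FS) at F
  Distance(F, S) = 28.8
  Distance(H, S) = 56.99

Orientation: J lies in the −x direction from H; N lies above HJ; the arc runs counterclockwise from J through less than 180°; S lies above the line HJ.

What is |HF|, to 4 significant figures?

31.34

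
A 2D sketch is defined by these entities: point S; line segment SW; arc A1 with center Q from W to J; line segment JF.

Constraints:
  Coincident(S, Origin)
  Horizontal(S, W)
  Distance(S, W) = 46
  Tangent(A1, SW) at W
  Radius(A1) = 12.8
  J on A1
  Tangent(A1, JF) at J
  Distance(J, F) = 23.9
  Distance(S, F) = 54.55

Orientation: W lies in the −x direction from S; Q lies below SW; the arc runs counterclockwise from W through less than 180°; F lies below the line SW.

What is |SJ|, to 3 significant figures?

59.3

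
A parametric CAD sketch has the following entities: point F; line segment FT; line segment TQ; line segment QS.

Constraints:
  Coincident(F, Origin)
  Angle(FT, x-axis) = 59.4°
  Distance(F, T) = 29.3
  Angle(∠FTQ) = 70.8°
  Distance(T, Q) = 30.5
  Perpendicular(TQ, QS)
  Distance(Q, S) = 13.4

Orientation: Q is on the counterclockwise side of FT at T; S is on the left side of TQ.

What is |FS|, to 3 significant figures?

25.3

F is at the origin; FT runs at 59.4° with length 29.3, so T = 29.3·(cos 59.4°, sin 59.4°) = (14.9, 25.2). ∠FTQ = 70.8°, so TQ runs at 59.4° + (180° − 70.8°) = 169° from the x-axis; with |TQ| = 30.5, Q = T + 30.5·(cos 169°, sin 169°) = (-15.0, 31.2). The perpendicularity gives QS at right angles to TQ; with |QS| = 13.4 on the left of TQ, S = Q + 13.4·(-0.198, -0.980) = (-17.6, 18.1). Then |FS| = |S − F| = 25.3.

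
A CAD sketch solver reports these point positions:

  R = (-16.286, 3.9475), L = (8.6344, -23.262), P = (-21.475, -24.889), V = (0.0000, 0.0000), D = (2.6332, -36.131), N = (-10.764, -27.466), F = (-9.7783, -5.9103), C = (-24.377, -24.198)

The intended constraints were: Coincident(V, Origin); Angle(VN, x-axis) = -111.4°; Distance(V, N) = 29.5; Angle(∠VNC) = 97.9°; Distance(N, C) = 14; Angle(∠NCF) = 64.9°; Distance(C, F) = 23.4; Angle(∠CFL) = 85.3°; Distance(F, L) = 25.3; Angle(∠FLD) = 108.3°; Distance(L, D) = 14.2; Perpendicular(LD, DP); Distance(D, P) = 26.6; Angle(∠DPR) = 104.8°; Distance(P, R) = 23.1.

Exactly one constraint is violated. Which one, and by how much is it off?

Distance(P, R) = 23.1 — off by 6.20.

V = (0.00, 0.00) ✓; VN at -111.4° ✓; |VN| = 29.50 ✓; ∠VNC = 97.90° ✓; |NC| = 14.00 ✓; ∠NCF = 64.90° ✓; |CF| = 23.40 ✓; ∠CFL = 85.30° ✓; |FL| = 25.30 ✓; ∠FLD = 108.3° ✓; |LD| = 14.20 ✓; ∠(LD, DP) = 90.00° ✓; |DP| = 26.60 ✓; ∠DPR = 104.8° ✓; |PR| = 29.30 ✗.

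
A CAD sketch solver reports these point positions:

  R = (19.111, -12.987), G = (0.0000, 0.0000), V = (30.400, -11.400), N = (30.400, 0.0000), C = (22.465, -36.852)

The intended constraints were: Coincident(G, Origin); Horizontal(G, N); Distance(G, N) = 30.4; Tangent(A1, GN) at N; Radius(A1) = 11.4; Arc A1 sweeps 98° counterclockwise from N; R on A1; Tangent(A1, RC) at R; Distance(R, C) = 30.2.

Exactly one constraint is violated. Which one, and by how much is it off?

Distance(R, C) = 30.2 — off by 6.10.

G = (0.00, 0.00) ✓; G.y = 0.00, N.y = 0.00 ✓; |GN| = 30.40 ✓; ∠(VN, NG) = 90.00° ✓; |VN| = 11.40 ✓; bearing(V→R) − bearing(V→N) = 98.00° ✓; |VR| = 11.40 ✓; ∠(VR, RC) = 90.00° ✓; |RC| = 24.10 ✗.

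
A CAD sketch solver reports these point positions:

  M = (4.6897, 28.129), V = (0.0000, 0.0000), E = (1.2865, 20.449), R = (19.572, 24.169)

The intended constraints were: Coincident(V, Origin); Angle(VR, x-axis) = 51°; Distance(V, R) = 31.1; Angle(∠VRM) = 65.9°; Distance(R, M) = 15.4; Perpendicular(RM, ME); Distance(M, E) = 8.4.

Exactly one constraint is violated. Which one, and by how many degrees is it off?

Perpendicular(RM, ME) — off by 9.00°.

V = (0.00, 0.00) ✓; VR at 51.00° ✓; |VR| = 31.10 ✓; ∠VRM = 65.90° ✓; |RM| = 15.40 ✓; ∠(RM, ME) = 81.00° ✗; |ME| = 8.400 ✓.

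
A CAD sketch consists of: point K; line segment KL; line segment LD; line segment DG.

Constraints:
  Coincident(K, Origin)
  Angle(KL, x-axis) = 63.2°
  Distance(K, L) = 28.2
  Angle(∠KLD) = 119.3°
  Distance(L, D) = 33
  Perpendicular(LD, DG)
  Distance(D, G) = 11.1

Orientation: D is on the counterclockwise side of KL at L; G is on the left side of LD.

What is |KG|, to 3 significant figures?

48.7

K is at the origin; KL runs at 63.2° with length 28.2, so L = 28.2·(cos 63.2°, sin 63.2°) = (12.7, 25.2). ∠KLD = 119.3°, so LD runs at 63.2° + (180° − 119.3°) = 124° from the x-axis; with |LD| = 33.0, D = L + 33.0·(cos 124°, sin 124°) = (-5.69, 52.6). LD ⟂ DG; with |DG| = 11.1 on the left of LD, G = D + 11.1·(-0.830, -0.558) = (-14.9, 46.4). Then |KG| = |G − K| = 48.7.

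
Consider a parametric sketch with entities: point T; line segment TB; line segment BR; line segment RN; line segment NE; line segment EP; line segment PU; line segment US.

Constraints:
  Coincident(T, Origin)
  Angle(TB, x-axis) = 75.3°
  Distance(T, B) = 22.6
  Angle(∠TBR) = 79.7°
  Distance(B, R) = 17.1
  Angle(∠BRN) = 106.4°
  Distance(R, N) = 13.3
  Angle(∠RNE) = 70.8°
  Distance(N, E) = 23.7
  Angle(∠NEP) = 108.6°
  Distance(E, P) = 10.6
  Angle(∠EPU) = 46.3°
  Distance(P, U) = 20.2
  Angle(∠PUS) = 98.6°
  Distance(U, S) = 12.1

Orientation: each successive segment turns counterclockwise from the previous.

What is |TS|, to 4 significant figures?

4.109

∠EPU = 46.3° gives PU at -156.5° from the x-axis; with |PU| = 20.2, U = (-7.211, 11.97). ∠PUS = 98.6° gives US at -75.10° from the x-axis; with |US| = 12.1, S = (-4.100, 0.2774). Then |TS| = |S − T| = 4.109.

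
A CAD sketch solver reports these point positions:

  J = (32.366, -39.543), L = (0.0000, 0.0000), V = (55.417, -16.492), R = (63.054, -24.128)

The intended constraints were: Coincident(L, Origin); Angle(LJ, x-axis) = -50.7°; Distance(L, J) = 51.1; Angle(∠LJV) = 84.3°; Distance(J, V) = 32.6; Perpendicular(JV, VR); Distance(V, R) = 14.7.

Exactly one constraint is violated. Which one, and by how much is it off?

Distance(V, R) = 14.7 — off by 3.90.

L = (0.00, 0.00) ✓; LJ at -50.70° ✓; |LJ| = 51.10 ✓; ∠LJV = 84.30° ✓; |JV| = 32.60 ✓; ∠(JV, VR) = 90.00° ✓; |VR| = 10.80 ✗.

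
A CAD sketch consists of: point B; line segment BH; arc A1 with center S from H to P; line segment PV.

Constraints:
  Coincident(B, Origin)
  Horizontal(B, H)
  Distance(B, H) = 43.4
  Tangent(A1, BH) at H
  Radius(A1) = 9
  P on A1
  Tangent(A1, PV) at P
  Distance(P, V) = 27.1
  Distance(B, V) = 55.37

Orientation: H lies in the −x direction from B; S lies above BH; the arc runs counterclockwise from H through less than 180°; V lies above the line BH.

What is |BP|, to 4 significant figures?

36.35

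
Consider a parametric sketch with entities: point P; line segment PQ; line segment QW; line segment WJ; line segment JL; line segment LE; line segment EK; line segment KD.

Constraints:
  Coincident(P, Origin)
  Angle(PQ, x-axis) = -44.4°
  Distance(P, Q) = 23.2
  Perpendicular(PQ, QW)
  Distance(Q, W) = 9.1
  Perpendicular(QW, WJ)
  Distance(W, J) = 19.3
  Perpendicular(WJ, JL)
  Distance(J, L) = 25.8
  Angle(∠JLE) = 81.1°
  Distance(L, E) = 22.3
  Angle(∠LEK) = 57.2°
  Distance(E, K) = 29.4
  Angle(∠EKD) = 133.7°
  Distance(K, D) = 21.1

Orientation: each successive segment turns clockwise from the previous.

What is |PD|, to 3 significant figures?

17.5

P is at the origin; PQ runs at -44.4° with length 23.2, so Q = (16.6, -16.2). PQ is perpendicular to QW, so QW runs at -134°; with |QW| = 9.1, W = (10.2, -22.7). QW is perpendicular to WJ, so WJ runs at 136°; with |WJ| = 19.3, J = (-3.58, -9.23). The perpendicularity gives JL at right angles to WJ, so JL runs at 45.6°; with |JL| = 25.8, L = (14.5, 9.20). ∠JLE = 81.1° gives LE at -53.3° from the x-axis; with |LE| = 22.3, E = (27.8, -8.68). ∠LEK = 57.2° gives EK at -176° from the x-axis; with |EK| = 29.4, K = (-1.53, -10.7). ∠EKD = 133.7° gives KD at 138° from the x-axis; with |KD| = 21.1, D = (-17.1, 3.55). Then |PD| = |D − P| = 17.5.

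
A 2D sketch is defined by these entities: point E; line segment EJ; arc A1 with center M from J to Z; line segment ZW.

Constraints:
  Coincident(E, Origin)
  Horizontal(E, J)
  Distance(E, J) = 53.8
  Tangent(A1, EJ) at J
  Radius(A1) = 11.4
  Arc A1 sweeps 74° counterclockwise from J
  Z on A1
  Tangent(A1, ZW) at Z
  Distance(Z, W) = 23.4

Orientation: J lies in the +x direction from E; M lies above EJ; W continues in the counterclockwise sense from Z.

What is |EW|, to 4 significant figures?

77.56

E is at the origin; E and J share the same y with |EJ| = 53.8 and J on the +x side, so J = (53.80, 0.000). Tangency of A1 to EJ means the radius MJ is perpendicular to EJ, so M = J + (0, 11.4) = (53.80, 11.40). On A1, J sits at bearing -90° from M; a 74° counterclockwise sweep puts Z at bearing -16°, so Z = M + 11.4·(cos -16°, sin -16°) = (64.76, 8.258). Since A1 is tangent to ZW there, MZ ⟂ ZW, so ZW runs along (−sin -16°, cos -16°); with |ZW| = 23.4, W = (71.21, 30.75). Then |EW| = |W − E| = 77.56.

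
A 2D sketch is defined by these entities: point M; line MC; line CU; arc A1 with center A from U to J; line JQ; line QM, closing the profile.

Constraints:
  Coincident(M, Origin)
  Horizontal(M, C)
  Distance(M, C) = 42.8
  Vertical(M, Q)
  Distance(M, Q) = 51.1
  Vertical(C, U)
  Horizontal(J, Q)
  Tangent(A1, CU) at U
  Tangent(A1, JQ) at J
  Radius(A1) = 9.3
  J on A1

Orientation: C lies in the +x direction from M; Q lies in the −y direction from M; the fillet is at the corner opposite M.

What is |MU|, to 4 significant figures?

59.83

M is at the origin; MC is horizontal with |MC| = 42.8 and C on the +x side, so C = (42.80, 0.000). MQ is vertical with |MQ| = 51.1 and Q on the −y side, so Q = (0.000, -51.10). The virtual corner opposite M is at (42.80, -51.10). Tangency of A1 to CU means the radius AU is perpendicular to CU and the tangent condition forces AJ to be normal to JQ, with radius 9.3, so the center A sits 9.3 in from both sides at A = (33.50, -41.80). That places the tangent points at U = (42.80, -41.80) on CU and J = (33.50, -51.10) on JQ. Then |MU| = |U − M| = 59.83.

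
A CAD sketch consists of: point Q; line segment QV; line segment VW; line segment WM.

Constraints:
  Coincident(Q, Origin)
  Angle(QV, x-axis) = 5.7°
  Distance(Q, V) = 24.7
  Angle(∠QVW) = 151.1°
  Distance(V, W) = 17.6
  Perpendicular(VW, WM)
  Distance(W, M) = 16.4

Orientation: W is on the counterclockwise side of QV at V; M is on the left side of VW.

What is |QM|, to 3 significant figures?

39.5

Q is at the origin; QV runs at 5.7° with length 24.7, so V = 24.7·(cos 5.7°, sin 5.7°) = (24.6, 2.45). ∠QVW = 151.1°, so VW runs at 5.7° + (180° − 151.1°) = 34.6° from the x-axis; with |VW| = 17.6, W = V + 17.6·(cos 34.6°, sin 34.6°) = (39.1, 12.4). VW is perpendicular to WM; with |WM| = 16.4 on the left of VW, M = W + 16.4·(-0.568, 0.823) = (29.8, 25.9). Then |QM| = |M − Q| = 39.5.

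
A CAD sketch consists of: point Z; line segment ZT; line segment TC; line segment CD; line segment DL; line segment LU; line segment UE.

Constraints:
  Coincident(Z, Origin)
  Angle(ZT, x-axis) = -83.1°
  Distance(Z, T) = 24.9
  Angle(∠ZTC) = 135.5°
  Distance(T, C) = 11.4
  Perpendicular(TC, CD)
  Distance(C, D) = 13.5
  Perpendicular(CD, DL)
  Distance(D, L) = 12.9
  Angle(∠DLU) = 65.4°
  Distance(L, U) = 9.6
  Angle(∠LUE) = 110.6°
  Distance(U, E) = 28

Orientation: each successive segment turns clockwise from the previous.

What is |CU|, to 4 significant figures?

10.10

Z is at the origin; ZT runs at -83.1° with length 24.9, so T = (2.991, -24.72). ∠ZTC = 135.5° gives TC at -127.6° from the x-axis; with |TC| = 11.4, C = (-3.964, -33.75). TC is perpendicular to CD, so CD runs at 142.4°; with |CD| = 13.5, D = (-14.66, -25.51). The perpendicularity gives DL at right angles to CD, so DL runs at 52.40°; with |DL| = 12.9, L = (-6.789, -15.29). ∠DLU = 65.4° gives LU at -62.20° from the x-axis; with |LU| = 9.6, U = (-2.312, -23.79). Then |CU| = |U − C| = 10.10.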